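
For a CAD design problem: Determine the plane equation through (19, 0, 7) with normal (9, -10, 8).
d = n·P = (9)(19) + (-10)(0) + (8)(7) = 227
Plane: 9x - 10y + 8z = 227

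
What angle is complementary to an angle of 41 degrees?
Complementary angles sum to 90 degrees.
Other angle = 90 - 41
Other angle = 49 degrees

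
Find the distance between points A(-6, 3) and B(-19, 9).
Using the distance formula: d = sqrt((x₂-x₁)² + (y₂-y₁)²)
dx = (-19) - (-6) = -13
dy = 9 - 3 = 6
d = sqrt((-13)² + 6²) = sqrt(169 + 36) = sqrt(205) = 14.32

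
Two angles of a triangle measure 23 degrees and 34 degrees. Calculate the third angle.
Sum of angles in a triangle = 180 degrees
Third angle = 180 - 23 - 34
Third angle = 123 degrees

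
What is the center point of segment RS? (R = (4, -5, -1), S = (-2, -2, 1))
Midpoint = ((4-2)/2, (-5-2)/2, (-1+1)/2) = (1, -3.5, 0)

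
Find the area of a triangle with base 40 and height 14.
Area = (1/2) * base * height
Area = (1/2) * 40 * 14
Area = 280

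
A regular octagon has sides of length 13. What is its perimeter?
Perimeter = number of sides * side length
Perimeter = 8 * 13
Perimeter = 104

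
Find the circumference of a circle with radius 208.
Circumference = 2 * pi * r
Circumference = 2 * pi * 208
Circumference = 1306.90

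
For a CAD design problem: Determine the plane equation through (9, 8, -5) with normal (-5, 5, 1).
d = n·P = (-5)(9) + (5)(8) + (1)(-5) = -10
Plane: -5x + 5y + z = -10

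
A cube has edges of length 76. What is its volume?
Volume = s³
Volume = 76³
Volume = 438976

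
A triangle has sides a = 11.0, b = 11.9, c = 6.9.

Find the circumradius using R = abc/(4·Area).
s = (a+b+c)/2 = 14.9
Area = √(s(s-a)(s-b)(s-c)) = √(14.9·3.9·3·8) = 37.3449
R = abc/(4·Area) = (11.0·11.9·6.9)/(4·37.3449) = 903.21/149.3796 = 6.046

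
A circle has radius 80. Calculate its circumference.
Circumference = 2 * pi * r
Circumference = 2 * pi * 80
Circumference = 502.65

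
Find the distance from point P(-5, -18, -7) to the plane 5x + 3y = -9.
d = |5(-5) + 3(-18) + 0(-7) - (-9)| / √(5² + 3² + 0²) = 70/√34 = 12.0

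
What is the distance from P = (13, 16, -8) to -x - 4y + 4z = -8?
d = |(-1)(13) + (-4)(16) + 4(-8) - (-8)| / √((-1)² + (-4)² + 4²) = 101/√33 = 17.58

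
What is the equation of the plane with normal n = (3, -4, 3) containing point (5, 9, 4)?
d = n·P = (3)(5) + (-4)(9) + (3)(4) = -9
Plane: 3x - 4y + 3z = -9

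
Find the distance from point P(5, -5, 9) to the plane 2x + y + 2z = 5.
d = |2(5) + 1(-5) + 2(9) - (5)| / √(2² + 1² + 2²) = 18/√9 = 6.0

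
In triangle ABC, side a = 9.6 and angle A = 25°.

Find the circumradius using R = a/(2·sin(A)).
R = a/(2·sin(A)) = 9.6/(2·sin(25°))
R = 9.6/(2·0.422618) = 9.6/0.845237 = 11.36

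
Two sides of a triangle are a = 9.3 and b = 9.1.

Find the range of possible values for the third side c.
By the triangle inequality: |a - b| < c < a + b
|9.3 - 9.1| < c < 9.3 + 9.1
0.2 < c < 18.4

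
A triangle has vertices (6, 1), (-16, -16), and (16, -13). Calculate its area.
Using the coordinate formula: Area = (1/2)|x₁(y₂-y₃) + x₂(y₃-y₁) + x₃(y₁-y₂)|
Area = (1/2)|6((-16)-(-13)) + (-16)((-13)-1) + 16(1-(-16))|
Area = (1/2)|6*(-3) + (-16)*(-14) + 16*17|
Area = (1/2)|(-18) + 224 + 272|
Area = (1/2)*478 = 239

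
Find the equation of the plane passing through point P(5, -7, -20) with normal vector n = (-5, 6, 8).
d = n·P = (-5)(5) + (6)(-7) + (8)(-20) = -227
Plane: -5x + 6y + 8z = -227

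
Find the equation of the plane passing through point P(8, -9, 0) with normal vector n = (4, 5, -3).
d = n·P = (4)(8) + (5)(-9) + (-3)(0) = -13
Plane: 4x + 5y - 3z = -13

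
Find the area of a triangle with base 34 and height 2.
Area = (1/2) * base * height
Area = (1/2) * 34 * 2
Area = 34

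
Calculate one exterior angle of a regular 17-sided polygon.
Exterior angle of a regular n-gon = 360/n
Exterior angle = 360/17
Exterior angle = 21.18 degrees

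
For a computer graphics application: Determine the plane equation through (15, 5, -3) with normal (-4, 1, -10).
d = n·P = (-4)(15) + (1)(5) + (-10)(-3) = -25
Plane: -4x + y - 10z = -25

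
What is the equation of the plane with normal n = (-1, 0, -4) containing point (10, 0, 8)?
d = n·P = (-1)(10) + (0)(0) + (-4)(8) = -42
Plane: -x - 4z = -42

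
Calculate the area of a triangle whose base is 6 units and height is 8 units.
Area = (1/2) * base * height
Area = (1/2) * 6 * 8
Area = 24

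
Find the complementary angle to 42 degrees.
Complementary angles sum to 90 degrees.
Other angle = 90 - 42
Other angle = 48 degrees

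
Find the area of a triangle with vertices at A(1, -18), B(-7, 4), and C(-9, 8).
Using the coordinate formula: Area = (1/2)|x₁(y₂-y₃) + x₂(y₃-y₁) + x₃(y₁-y₂)|
Area = (1/2)|1(4-8) + (-7)(8-(-18)) + (-9)((-18)-4)|
Area = (1/2)|1*(-4) + (-7)*26 + (-9)*(-22)|
Area = (1/2)|(-4) + (-182) + 198|
Area = (1/2)*12 = 6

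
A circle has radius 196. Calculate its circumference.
Circumference = 2 * pi * r
Circumference = 2 * pi * 196
Circumference = 1231.50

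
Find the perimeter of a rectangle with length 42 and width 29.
Perimeter = 2 * (length + width)
Perimeter = 2 * (42 + 29)
Perimeter = 2 * 71
Perimeter = 142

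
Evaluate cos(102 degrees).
cos(102 degrees) = -0.2079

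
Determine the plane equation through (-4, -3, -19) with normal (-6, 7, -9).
d = n·P = (-6)(-4) + (7)(-3) + (-9)(-19) = 174
Plane: -6x + 7y - 9z = 174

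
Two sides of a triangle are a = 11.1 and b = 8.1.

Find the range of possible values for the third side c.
By the triangle inequality: |a - b| < c < a + b
|11.1 - 8.1| < c < 11.1 + 8.1
3 < c < 19.2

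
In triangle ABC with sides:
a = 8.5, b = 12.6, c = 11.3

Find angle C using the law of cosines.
cos(C) = (a² + b² - c²)/(2ab)
cos(C) = (8.5² + 12.6² - 11.3²)/(2·8.5·12.6) = 103.32/214.2 = 0.482353
C = arccos(0.482353) = 61.16°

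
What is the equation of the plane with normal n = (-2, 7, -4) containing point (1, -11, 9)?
d = n·P = (-2)(1) + (7)(-11) + (-4)(9) = -115
Plane: -2x + 7y - 4z = -115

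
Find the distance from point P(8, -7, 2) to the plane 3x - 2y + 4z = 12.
d = |3(8) + (-2)(-7) + 4(2) - (12)| / √(3² + (-2)² + 4²) = 34/√29 = 6.314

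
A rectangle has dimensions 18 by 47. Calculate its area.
Area = length * width
Area = 18 * 47
Area = 846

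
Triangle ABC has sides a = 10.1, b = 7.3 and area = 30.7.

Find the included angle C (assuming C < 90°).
Area = ½ab·sin(C)  →  sin(C) = 2·Area/(ab)
sin(C) = 2·30.7/(10.1·7.3) = 0.832768
C = arcsin(0.832768) = 56.38°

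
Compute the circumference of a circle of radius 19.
Circumference = 2 * pi * r
Circumference = 2 * pi * 19
Circumference = 119.38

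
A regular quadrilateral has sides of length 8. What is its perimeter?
Perimeter = number of sides * side length
Perimeter = 4 * 8
Perimeter = 32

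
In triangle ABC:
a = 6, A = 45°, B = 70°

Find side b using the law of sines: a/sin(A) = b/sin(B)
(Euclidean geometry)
b = a·sin(B)/sin(A) = 6·sin(70°)/sin(45°)
b = 6·0.939693/0.707107 = 7.974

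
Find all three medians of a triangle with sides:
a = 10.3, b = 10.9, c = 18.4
Using m_x = ½√(2y² + 2z² - x²):
m_a = ½√(2·10.9² + 2·18.4² - 10.3²) = ½√808.65 = 14.22
m_b = ½√(2·10.3² + 2·18.4² - 10.9²) = ½√770.49 = 13.88
m_c = ½√(2·10.3² + 2·10.9² - 18.4²) = ½√111.24 = 5.274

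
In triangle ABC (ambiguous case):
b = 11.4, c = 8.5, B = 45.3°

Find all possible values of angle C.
sin(C)/c = sin(B)/b  →  sin(C) = c·sin(B)/b = 8.5·sin(45.3°)/11.4 = 0.529982
C₁ = arcsin(0.529982) = 32°,  C₂ = 180° - C₁ = 148°
Check C₂: A = 180° - 45.3° - 148° = -13.3° ≤ 0, rejected
C = 32° (one solution)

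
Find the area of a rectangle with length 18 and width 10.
Area = length * width
Area = 18 * 10
Area = 180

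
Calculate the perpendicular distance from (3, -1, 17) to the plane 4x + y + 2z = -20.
d = |4(3) + 1(-1) + 2(17) - (-20)| / √(4² + 1² + 2²) = 65/√21 = 14.18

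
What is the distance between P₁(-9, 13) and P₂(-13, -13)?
Using the distance formula: d = sqrt((x₂-x₁)² + (y₂-y₁)²)
dx = (-13) - (-9) = -4
dy = (-13) - 13 = -26
d = sqrt((-4)² + (-26)²) = sqrt(16 + 676) = sqrt(692) = 26.31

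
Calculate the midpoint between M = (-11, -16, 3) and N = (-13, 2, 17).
Midpoint = ((-11-13)/2, (-16+2)/2, (3+17)/2) = (-12, -7, 10)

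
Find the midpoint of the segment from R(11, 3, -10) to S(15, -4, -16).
Midpoint = ((11+15)/2, (3-4)/2, (-10-16)/2) = (13, -0.5, -13)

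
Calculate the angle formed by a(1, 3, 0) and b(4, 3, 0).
a·b = 13, |a|² = 10, |b|² = 25
cos θ = 13/√250 ≈ 0.8222
θ ≈ 34.7°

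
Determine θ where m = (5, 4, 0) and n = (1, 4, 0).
m·n = 21, |m|² = 41, |n|² = 17
cos θ = 21/√697 ≈ 0.7954
θ ≈ 37.3°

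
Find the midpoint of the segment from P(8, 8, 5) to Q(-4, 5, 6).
Midpoint = ((8-4)/2, (8+5)/2, (5+6)/2) = (2, 6.5, 5.5)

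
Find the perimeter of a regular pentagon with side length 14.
Perimeter = number of sides * side length
Perimeter = 5 * 14
Perimeter = 70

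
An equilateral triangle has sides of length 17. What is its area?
Area = (sqrt(3)/4) * s²
Area = (sqrt(3)/4) * 17²
Area = (sqrt(3)/4) * 289
Area = 125.14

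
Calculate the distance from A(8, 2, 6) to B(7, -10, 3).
d = √[(-1)² + (-12)² + (-3)²] = √154 = 12.41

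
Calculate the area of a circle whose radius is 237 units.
Area = pi * r²
Area = pi * 237²
Area = pi * 56169
Area = 176460.12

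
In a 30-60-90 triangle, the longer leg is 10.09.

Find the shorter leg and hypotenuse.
In a 30-60-90 triangle, sides are in ratio 1 : √3 : 2.
Long leg = short leg·√3  →  short leg = 10.09/√3 = 5.825
Hypotenuse = 2·(short leg) = 2·10.09/√3 = 11.65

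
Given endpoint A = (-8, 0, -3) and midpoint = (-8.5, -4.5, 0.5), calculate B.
B = (2×(-8.5) - (-8), 2×(-4.5) - 0, 2×0.5 - (-3)) = (-9, -9, 4)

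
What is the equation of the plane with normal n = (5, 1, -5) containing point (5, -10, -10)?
d = n·P = (5)(5) + (1)(-10) + (-5)(-10) = 65
Plane: 5x + y - 5z = 65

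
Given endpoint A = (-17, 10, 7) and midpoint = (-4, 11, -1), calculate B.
B = (2×(-4) - (-17), 2×11 - 10, 2×(-1) - 7) = (9, 12, -9)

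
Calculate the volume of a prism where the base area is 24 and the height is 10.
Volume = base area * height
Volume = 24 * 10
Volume = 240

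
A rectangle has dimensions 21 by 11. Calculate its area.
Area = length * width
Area = 21 * 11
Area = 231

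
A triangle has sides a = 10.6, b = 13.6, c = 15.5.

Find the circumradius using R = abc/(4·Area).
s = (a+b+c)/2 = 19.85
Area = √(s(s-a)(s-b)(s-c)) = √(19.85·9.25·6.25·4.35) = 70.6538
R = abc/(4·Area) = (10.6·13.6·15.5)/(4·70.6538) = 2234.48/282.6152 = 7.906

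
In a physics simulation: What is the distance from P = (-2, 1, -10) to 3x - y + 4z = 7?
d = |3(-2) + (-1)(1) + 4(-10) - (7)| / √(3² + (-1)² + 4²) = 54/√26 = 10.59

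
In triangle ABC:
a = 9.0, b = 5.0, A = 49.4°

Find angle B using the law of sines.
sin(B)/b = sin(A)/a
sin(B) = b·sin(A)/a = 5.0·sin(49.4°)/9.0 = 0.421817
B = arcsin(0.421817) = 24.95°  (b ≤ a, so B ≤ A and the acute solution is unique)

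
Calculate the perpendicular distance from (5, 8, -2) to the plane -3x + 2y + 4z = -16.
d = |(-3)(5) + 2(8) + 4(-2) - (-16)| / √((-3)² + 2² + 4²) = 9/√29 = 1.671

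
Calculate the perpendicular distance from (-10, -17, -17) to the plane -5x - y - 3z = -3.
d = |(-5)(-10) + (-1)(-17) + (-3)(-17) - (-3)| / √((-5)² + (-1)² + (-3)²) = 121/√35 = 20.45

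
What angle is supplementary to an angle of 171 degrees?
Supplementary angles sum to 180 degrees.
Other angle = 180 - 171
Other angle = 9 degrees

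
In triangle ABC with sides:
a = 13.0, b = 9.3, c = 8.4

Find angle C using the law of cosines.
cos(C) = (a² + b² - c²)/(2ab)
cos(C) = (13.0² + 9.3² - 8.4²)/(2·13.0·9.3) = 184.93/241.8 = 0.764806
C = arccos(0.764806) = 40.11°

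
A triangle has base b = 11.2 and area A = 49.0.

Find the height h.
A = ½bh  →  h = 2A/b
h = 2·49.0/11.2 = 8.75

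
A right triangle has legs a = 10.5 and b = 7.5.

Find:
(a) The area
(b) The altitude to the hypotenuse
(a) Area = ½ab = ½·10.5·7.5 = 39.375
(b) Hypotenuse c = √(10.5² + 7.5²) = √166.5 = 12.9035
    Area = ½·c·h_c  →  h_c = 2·Area/c = 2·39.375/12.9035 = 6.103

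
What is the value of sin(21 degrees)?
sin(21 degrees) = 0.3584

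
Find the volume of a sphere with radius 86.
Volume = (4/3) * pi * r³
Volume = (4/3) * pi * 86³
Volume = (4/3) * pi * 636056
Volume = 2664305.14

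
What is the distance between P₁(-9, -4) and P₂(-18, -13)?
Using the distance formula: d = sqrt((x₂-x₁)² + (y₂-y₁)²)
dx = (-18) - (-9) = -9
dy = (-13) - (-4) = -9
d = sqrt((-9)² + (-9)²) = sqrt(81 + 81) = sqrt(162) = 12.73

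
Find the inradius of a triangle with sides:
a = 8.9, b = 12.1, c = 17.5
s = (a+b+c)/2 = (8.9+12.1+17.5)/2 = 19.25
Area = √(s(s-a)(s-b)(s-c)) = √(19.25·10.35·7.15·1.75) = 49.9295
r = Area/s = 49.9295/19.25 = 2.594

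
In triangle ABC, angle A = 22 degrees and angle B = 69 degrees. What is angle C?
Sum of angles in a triangle = 180 degrees
Third angle = 180 - 22 - 69
Third angle = 89 degrees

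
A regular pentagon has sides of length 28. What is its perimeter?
Perimeter = number of sides * side length
Perimeter = 5 * 28
Perimeter = 140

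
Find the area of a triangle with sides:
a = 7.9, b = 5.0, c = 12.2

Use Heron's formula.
s = (a+b+c)/2 = (7.9+5.0+12.2)/2 = 12.55
A = √(s(s-a)(s-b)(s-c)) = √(12.55·4.65·7.55·0.35)
A = √154.21 = 12.42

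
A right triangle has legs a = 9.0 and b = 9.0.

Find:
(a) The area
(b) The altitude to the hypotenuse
(a) Area = ½ab = ½·9.0·9.0 = 40.5
(b) Hypotenuse c = √(9.0² + 9.0²) = √162 = 12.7279
    Area = ½·c·h_c  →  h_c = 2·Area/c = 2·40.5/12.7279 = 6.364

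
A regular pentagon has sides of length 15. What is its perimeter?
Perimeter = number of sides * side length
Perimeter = 5 * 15
Perimeter = 75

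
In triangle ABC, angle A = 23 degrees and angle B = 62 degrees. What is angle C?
Sum of angles in a triangle = 180 degrees
Third angle = 180 - 23 - 62
Third angle = 95 degrees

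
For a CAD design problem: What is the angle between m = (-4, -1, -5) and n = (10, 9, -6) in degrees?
m·n = -19, |m|² = 42, |n|² = 217
cos θ = -19/√9114 ≈ -0.199
θ ≈ 101.5°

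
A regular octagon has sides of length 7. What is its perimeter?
Perimeter = number of sides * side length
Perimeter = 8 * 7
Perimeter = 56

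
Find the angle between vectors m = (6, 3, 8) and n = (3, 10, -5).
m·n = 8, |m|² = 109, |n|² = 134
cos θ = 8/√14606 ≈ 0.06619
θ ≈ 86.2°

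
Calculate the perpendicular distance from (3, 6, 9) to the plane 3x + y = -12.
d = |3(3) + 1(6) + 0(9) - (-12)| / √(3² + 1² + 0²) = 27/√10 = 8.538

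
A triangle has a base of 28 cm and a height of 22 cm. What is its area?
Area = (1/2) * base * height
Area = (1/2) * 28 * 22
Area = 308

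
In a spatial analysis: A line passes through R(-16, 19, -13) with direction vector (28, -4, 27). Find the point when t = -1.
P(-1) = (-16 + 28(-1), 19 + (-4)(-1), -13 + 27(-1)) = (-44, 23, -40)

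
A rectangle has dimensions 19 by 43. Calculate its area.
Area = length * width
Area = 19 * 43
Area = 817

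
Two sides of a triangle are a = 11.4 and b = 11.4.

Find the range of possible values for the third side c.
By the triangle inequality: |a - b| < c < a + b
|11.4 - 11.4| < c < 11.4 + 11.4
0 < c < 22.8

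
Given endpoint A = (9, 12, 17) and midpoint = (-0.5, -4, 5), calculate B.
B = (2×(-0.5) - 9, 2×(-4) - 12, 2×5 - 17) = (-10, -20, -7)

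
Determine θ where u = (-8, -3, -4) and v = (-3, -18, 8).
u·v = 46, |u|² = 89, |v|² = 397
cos θ = 46/√35333 ≈ 0.2447
θ ≈ 75.83°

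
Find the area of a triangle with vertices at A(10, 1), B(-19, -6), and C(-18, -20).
Using the coordinate formula: Area = (1/2)|x₁(y₂-y₃) + x₂(y₃-y₁) + x₃(y₁-y₂)|
Area = (1/2)|10((-6)-(-20)) + (-19)((-20)-1) + (-18)(1-(-6))|
Area = (1/2)|10*14 + (-19)*(-21) + (-18)*7|
Area = (1/2)|140 + 399 + (-126)|
Area = (1/2)*413 = 206.50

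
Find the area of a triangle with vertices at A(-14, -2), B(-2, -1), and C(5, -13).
Using the coordinate formula: Area = (1/2)|x₁(y₂-y₃) + x₂(y₃-y₁) + x₃(y₁-y₂)|
Area = (1/2)|(-14)((-1)-(-13)) + (-2)((-13)-(-2)) + 5((-2)-(-1))|
Area = (1/2)|(-14)*12 + (-2)*(-11) + 5*(-1)|
Area = (1/2)|(-168) + 22 + (-5)|
Area = (1/2)*151 = 75.50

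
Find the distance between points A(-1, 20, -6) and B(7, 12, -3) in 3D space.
d = √[(8)² + (-8)² + (3)²] = √137 = 11.7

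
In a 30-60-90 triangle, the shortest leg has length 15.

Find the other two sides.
Long leg = 15√3 = 25.98, Hypotenuse = 30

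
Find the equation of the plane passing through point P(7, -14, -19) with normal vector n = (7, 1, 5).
d = n·P = (7)(7) + (1)(-14) + (5)(-19) = -60
Plane: 7x + y + 5z = -60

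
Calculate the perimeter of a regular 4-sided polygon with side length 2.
Perimeter = number of sides * side length
Perimeter = 4 * 2
Perimeter = 8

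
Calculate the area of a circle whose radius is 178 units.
Area = pi * r²
Area = pi * 178²
Area = pi * 31684
Area = 99538.22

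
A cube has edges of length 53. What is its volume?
Volume = s³
Volume = 53³
Volume = 148877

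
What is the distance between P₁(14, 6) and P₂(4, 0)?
Using the distance formula: d = sqrt((x₂-x₁)² + (y₂-y₁)²)
dx = 4 - 14 = -10
dy = 0 - 6 = -6
d = sqrt((-10)² + (-6)²) = sqrt(100 + 36) = sqrt(136) = 11.66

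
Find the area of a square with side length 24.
Area = s²
Area = 24²
Area = 576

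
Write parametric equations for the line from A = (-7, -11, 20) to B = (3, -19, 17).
Direction vector d = B - A = (10, -8, -3)
x = -7 + 10t, y = -11 - 8t, z = 20 - 3t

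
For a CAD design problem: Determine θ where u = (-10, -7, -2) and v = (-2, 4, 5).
u·v = -18, |u|² = 153, |v|² = 45
cos θ = -18/√6885 ≈ -0.2169
θ ≈ 102.5°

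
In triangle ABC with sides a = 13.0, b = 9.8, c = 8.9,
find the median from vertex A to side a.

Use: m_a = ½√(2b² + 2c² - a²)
m_a = ½√(2·9.8² + 2·8.9² - 13.0²)
m_a = ½√(192.08 + 158.42 - 169) = ½√181.5 = 6.736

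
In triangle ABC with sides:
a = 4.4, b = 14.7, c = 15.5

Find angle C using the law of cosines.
cos(C) = (a² + b² - c²)/(2ab)
cos(C) = (4.4² + 14.7² - 15.5²)/(2·4.4·14.7) = -4.8/129.36 = -0.037106
C = arccos(-0.037106) = 92.13°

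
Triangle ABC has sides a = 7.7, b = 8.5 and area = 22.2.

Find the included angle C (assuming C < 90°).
Area = ½ab·sin(C)  →  sin(C) = 2·Area/(ab)
sin(C) = 2·22.2/(7.7·8.5) = 0.678380
C = arcsin(0.678380) = 42.72°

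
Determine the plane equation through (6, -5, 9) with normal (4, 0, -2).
d = n·P = (4)(6) + (0)(-5) + (-2)(9) = 6
Plane: 4x - 2z = 6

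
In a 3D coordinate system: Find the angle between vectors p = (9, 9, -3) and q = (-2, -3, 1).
p·q = -48, |p|² = 171, |q|² = 14
cos θ = -48/√2394 ≈ -0.981
θ ≈ 168.8°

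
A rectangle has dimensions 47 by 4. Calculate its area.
Area = length * width
Area = 47 * 4
Area = 188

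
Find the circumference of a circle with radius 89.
Circumference = 2 * pi * r
Circumference = 2 * pi * 89
Circumference = 559.20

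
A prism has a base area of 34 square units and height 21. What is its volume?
Volume = base area * height
Volume = 34 * 21
Volume = 714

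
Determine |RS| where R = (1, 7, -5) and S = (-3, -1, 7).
d = √[(-4)² + (-8)² + (12)²] = √224 = 14.97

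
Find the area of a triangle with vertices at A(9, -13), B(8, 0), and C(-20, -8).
Using the coordinate formula: Area = (1/2)|x₁(y₂-y₃) + x₂(y₃-y₁) + x₃(y₁-y₂)|
Area = (1/2)|9(0-(-8)) + 8((-8)-(-13)) + (-20)((-13)-0)|
Area = (1/2)|9*8 + 8*5 + (-20)*(-13)|
Area = (1/2)|72 + 40 + 260|
Area = (1/2)*372 = 186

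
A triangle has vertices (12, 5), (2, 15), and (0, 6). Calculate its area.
Using the coordinate formula: Area = (1/2)|x₁(y₂-y₃) + x₂(y₃-y₁) + x₃(y₁-y₂)|
Area = (1/2)|12(15-6) + 2(6-5) + 0(5-15)|
Area = (1/2)|12*9 + 2*1 + 0*(-10)|
Area = (1/2)|108 + 2 + 0|
Area = (1/2)*110 = 55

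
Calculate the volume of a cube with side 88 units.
Volume = s³
Volume = 88³
Volume = 681472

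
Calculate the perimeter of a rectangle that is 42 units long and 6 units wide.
Perimeter = 2 * (length + width)
Perimeter = 2 * (42 + 6)
Perimeter = 2 * 48
Perimeter = 96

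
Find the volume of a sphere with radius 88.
Volume = (4/3) * pi * r³
Volume = (4/3) * pi * 88³
Volume = (4/3) * pi * 681472
Volume = 2854543.24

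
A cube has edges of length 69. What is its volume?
Volume = s³
Volume = 69³
Volume = 328509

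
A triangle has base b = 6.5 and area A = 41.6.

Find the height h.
A = ½bh  →  h = 2A/b
h = 2·41.6/6.5 = 12.8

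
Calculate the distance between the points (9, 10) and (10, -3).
Using the distance formula: d = sqrt((x₂-x₁)² + (y₂-y₁)²)
dx = 10 - 9 = 1
dy = (-3) - 10 = -13
d = sqrt(1² + (-13)²) = sqrt(1 + 169) = sqrt(170) = 13.04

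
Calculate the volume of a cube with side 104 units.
Volume = s³
Volume = 104³
Volume = 1124864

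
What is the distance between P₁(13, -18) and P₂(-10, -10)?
Using the distance formula: d = sqrt((x₂-x₁)² + (y₂-y₁)²)
dx = (-10) - 13 = -23
dy = (-10) - (-18) = 8
d = sqrt((-23)² + 8²) = sqrt(529 + 64) = sqrt(593) = 24.35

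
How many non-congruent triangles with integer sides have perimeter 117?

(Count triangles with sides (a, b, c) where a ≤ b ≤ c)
With a ≤ b ≤ c and a + b + c = 117, the triangle inequality a + b > c gives c < 117/2, so c ≤ 58.
Iterate a from 1 to ⌊p/3⌋ = 39; for each a, b ranges from a to ⌊(p−a)/2⌋ with c = p − a − b, keeping only c ≥ b.
Triples: (1, 58, 58), (2, 57, 58), (3, 56, 58), …
Count = 300 triangles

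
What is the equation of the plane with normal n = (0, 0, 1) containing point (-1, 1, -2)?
d = n·P = (0)(-1) + (0)(1) + (1)(-2) = -2
Plane: z = -2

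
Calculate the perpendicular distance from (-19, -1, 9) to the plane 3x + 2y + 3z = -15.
d = |3(-19) + 2(-1) + 3(9) - (-15)| / √(3² + 2² + 3²) = 17/√22 = 3.624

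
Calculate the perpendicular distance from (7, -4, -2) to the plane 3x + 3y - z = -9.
d = |3(7) + 3(-4) + (-1)(-2) - (-9)| / √(3² + 3² + (-1)²) = 20/√19 = 4.588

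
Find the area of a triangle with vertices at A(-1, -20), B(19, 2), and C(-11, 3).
Using the coordinate formula: Area = (1/2)|x₁(y₂-y₃) + x₂(y₃-y₁) + x₃(y₁-y₂)|
Area = (1/2)|(-1)(2-3) + 19(3-(-20)) + (-11)((-20)-2)|
Area = (1/2)|(-1)*(-1) + 19*23 + (-11)*(-22)|
Area = (1/2)|1 + 437 + 242|
Area = (1/2)*680 = 340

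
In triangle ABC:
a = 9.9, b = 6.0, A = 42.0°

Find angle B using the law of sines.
sin(B)/b = sin(A)/a
sin(B) = b·sin(A)/a = 6.0·sin(42.0°)/9.9 = 0.405534
B = arcsin(0.405534) = 23.92°  (b ≤ a, so B ≤ A and the acute solution is unique)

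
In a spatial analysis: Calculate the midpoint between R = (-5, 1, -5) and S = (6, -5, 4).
Midpoint = ((-5+6)/2, (1-5)/2, (-5+4)/2) = (0.5, -2, -0.5)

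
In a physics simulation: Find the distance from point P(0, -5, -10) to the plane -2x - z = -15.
d = |(-2)(0) + 0(-5) + (-1)(-10) - (-15)| / √((-2)² + 0² + (-1)²) = 25/√5 = 11.18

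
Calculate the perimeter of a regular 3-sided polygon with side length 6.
Perimeter = number of sides * side length
Perimeter = 3 * 6
Perimeter = 18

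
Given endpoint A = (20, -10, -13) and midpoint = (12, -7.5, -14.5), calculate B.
B = (2×12 - 20, 2×(-7.5) - (-10), 2×(-14.5) - (-13)) = (4, -5, -16)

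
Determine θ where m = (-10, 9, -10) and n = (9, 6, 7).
m·n = -106, |m|² = 281, |n|² = 166
cos θ = -106/√46646 ≈ -0.4908
θ ≈ 119.4°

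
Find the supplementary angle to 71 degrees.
Supplementary angles sum to 180 degrees.
Other angle = 180 - 71
Other angle = 109 degrees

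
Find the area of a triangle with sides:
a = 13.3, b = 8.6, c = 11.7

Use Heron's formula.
s = (a+b+c)/2 = (13.3+8.6+11.7)/2 = 16.8
A = √(s(s-a)(s-b)(s-c)) = √(16.8·3.5·8.2·5.1)
A = √2459.02 = 49.59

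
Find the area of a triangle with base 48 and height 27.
Area = (1/2) * base * height
Area = (1/2) * 48 * 27
Area = 648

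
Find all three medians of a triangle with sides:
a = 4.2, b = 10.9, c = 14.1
Using m_x = ½√(2y² + 2z² - x²):
m_a = ½√(2·10.9² + 2·14.1² - 4.2²) = ½√617.6 = 12.43
m_b = ½√(2·4.2² + 2·14.1² - 10.9²) = ½√314.09 = 8.861
m_c = ½√(2·4.2² + 2·10.9² - 14.1²) = ½√74.09 = 4.304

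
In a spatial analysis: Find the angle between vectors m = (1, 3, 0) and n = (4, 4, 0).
m·n = 16, |m|² = 10, |n|² = 32
cos θ = 16/√320 ≈ 0.8944
θ ≈ 26.57°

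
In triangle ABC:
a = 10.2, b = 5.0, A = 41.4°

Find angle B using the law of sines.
sin(B)/b = sin(A)/a
sin(B) = b·sin(A)/a = 5.0·sin(41.4°)/10.2 = 0.324172
B = arcsin(0.324172) = 18.92°  (b ≤ a, so B ≤ A and the acute solution is unique)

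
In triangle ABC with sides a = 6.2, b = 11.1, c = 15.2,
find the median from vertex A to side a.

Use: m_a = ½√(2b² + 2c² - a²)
m_a = ½√(2·11.1² + 2·15.2² - 6.2²)
m_a = ½√(246.42 + 462.08 - 38.44) = ½√670.06 = 12.94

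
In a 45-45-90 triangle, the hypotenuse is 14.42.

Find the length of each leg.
In a 45-45-90 triangle, hypotenuse = leg·√2  →  leg = hypotenuse/√2
leg = 14.42/√2 = 10.2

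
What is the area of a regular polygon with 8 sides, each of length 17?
For a regular 8-gon with side length s = 17:
Apothem a = s / (2*tan(pi/8)) = 17 / (2*tan(pi/8)) ≈ 20.52082
Perimeter P = 8 * 17 = 136
Area = (1/2) * P * a = (1/2) * 136 * 20.52082 = 1395.42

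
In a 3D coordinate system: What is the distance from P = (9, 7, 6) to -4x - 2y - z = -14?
d = |(-4)(9) + (-2)(7) + (-1)(6) - (-14)| / √((-4)² + (-2)² + (-1)²) = 42/√21 = 9.165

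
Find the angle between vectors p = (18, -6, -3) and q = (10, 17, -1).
p·q = 81, |p|² = 369, |q|² = 390
cos θ = 81/√143910 ≈ 0.2135
θ ≈ 77.67°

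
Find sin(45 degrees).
sin(45 degrees) = sqrt(2)/2
Decimal approximation: 0.7071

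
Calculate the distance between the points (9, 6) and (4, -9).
Using the distance formula: d = sqrt((x₂-x₁)² + (y₂-y₁)²)
dx = 4 - 9 = -5
dy = (-9) - 6 = -15
d = sqrt((-5)² + (-15)²) = sqrt(25 + 225) = sqrt(250) = 15.81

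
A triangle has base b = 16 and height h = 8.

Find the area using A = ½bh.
A = ½·16·8 = 64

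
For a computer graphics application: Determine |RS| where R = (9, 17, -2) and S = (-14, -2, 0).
d = √[(-23)² + (-19)² + (2)²] = √894 = 29.9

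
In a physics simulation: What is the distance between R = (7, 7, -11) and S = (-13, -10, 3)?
d = √[(-20)² + (-17)² + (14)²] = √885 = 29.75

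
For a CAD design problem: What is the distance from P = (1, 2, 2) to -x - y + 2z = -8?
d = |(-1)(1) + (-1)(2) + 2(2) - (-8)| / √((-1)² + (-1)² + 2²) = 9/√6 = 3.674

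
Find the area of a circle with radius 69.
Area = pi * r²
Area = pi * 69²
Area = pi * 4761
Area = 14957.12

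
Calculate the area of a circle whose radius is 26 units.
Area = pi * r²
Area = pi * 26²
Area = pi * 676
Area = 2123.72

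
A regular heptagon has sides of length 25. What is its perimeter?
Perimeter = number of sides * side length
Perimeter = 7 * 25
Perimeter = 175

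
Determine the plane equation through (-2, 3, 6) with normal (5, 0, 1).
d = n·P = (5)(-2) + (0)(3) + (1)(6) = -4
Plane: 5x + z = -4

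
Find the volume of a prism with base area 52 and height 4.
Volume = base area * height
Volume = 52 * 4
Volume = 208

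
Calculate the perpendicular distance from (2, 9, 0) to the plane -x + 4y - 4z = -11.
d = |(-1)(2) + 4(9) + (-4)(0) - (-11)| / √((-1)² + 4² + (-4)²) = 45/√33 = 7.833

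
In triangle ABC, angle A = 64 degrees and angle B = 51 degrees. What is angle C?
Sum of angles in a triangle = 180 degrees
Third angle = 180 - 64 - 51
Third angle = 65 degrees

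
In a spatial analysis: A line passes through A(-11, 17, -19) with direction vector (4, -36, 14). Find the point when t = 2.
P(2) = (-11 + 4(2), 17 + (-36)(2), -19 + 14(2)) = (-3, -55, 9)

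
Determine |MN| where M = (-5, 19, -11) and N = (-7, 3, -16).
d = √[(-2)² + (-16)² + (-5)²] = √285 = 16.88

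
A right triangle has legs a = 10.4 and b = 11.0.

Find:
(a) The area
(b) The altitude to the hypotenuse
(a) Area = ½ab = ½·10.4·11.0 = 57.2
(b) Hypotenuse c = √(10.4² + 11.0²) = √229.16 = 15.138
    Area = ½·c·h_c  →  h_c = 2·Area/c = 2·57.2/15.138 = 7.557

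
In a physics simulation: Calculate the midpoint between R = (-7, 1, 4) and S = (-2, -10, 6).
Midpoint = ((-7-2)/2, (1-10)/2, (4+6)/2) = (-4.5, -4.5, 5)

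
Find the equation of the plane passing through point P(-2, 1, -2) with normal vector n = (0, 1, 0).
d = n·P = (0)(-2) + (1)(1) + (0)(-2) = 1
Plane: y = 1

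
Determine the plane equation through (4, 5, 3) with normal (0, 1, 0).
d = n·P = (0)(4) + (1)(5) + (0)(3) = 5
Plane: y = 5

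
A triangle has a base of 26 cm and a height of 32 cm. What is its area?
Area = (1/2) * base * height
Area = (1/2) * 26 * 32
Area = 416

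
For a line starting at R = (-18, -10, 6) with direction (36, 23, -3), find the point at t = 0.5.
P(0.5) = (-18 + 36(0.5), -10 + 23(0.5), 6 + (-3)(0.5)) = (0, 1.5, 4.5)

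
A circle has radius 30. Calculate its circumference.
Circumference = 2 * pi * r
Circumference = 2 * pi * 30
Circumference = 188.50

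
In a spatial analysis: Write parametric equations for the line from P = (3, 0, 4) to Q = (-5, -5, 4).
Direction vector d = Q - P = (-8, -5, 0)
x = 3 - 8t, y = 0 - 5t, z = 4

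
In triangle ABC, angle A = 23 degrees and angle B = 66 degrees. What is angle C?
Sum of angles in a triangle = 180 degrees
Third angle = 180 - 23 - 66
Third angle = 91 degrees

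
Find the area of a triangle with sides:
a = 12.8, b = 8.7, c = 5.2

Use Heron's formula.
s = (a+b+c)/2 = (12.8+8.7+5.2)/2 = 13.35
A = √(s(s-a)(s-b)(s-c)) = √(13.35·0.55·4.65·8.15)
A = √278.262 = 16.68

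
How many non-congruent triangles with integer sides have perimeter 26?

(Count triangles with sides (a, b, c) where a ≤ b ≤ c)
With a ≤ b ≤ c and a + b + c = 26, the triangle inequality a + b > c gives c < 26/2, so c ≤ 12.
Iterate a from 1 to ⌊p/3⌋ = 8; for each a, b ranges from a to ⌊(p−a)/2⌋ with c = p − a − b, keeping only c ≥ b.
Triples: (2, 12, 12), (3, 11, 12), (4, 10, 12), …
Count = 14 triangles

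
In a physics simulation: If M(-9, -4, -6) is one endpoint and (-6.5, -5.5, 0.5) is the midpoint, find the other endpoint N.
N = (2×(-6.5) - (-9), 2×(-5.5) - (-4), 2×0.5 - (-6)) = (-4, -7, 7)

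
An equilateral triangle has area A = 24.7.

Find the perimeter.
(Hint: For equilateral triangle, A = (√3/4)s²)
A = (√3/4)s²  →  s² = 4A/√3 = 4·24.7/√3 = 57.0422
s = 7.55263
Perimeter = 3s = 22.66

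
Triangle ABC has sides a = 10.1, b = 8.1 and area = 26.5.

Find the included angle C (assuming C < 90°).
Area = ½ab·sin(C)  →  sin(C) = 2·Area/(ab)
sin(C) = 2·26.5/(10.1·8.1) = 0.647843
C = arcsin(0.647843) = 40.38°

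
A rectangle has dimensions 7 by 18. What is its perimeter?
Perimeter = 2 * (length + width)
Perimeter = 2 * (7 + 18)
Perimeter = 2 * 25
Perimeter = 50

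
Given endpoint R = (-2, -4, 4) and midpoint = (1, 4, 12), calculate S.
S = (2×1 - (-2), 2×4 - (-4), 2×12 - 4) = (4, 12, 20)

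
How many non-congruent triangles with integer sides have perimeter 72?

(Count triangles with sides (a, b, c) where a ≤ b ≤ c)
With a ≤ b ≤ c and a + b + c = 72, the triangle inequality a + b > c gives c < 72/2, so c ≤ 35.
Iterate a from 1 to ⌊p/3⌋ = 24; for each a, b ranges from a to ⌊(p−a)/2⌋ with c = p − a − b, keeping only c ≥ b.
Triples: (2, 35, 35), (3, 34, 35), (4, 33, 35), …
Count = 108 triangles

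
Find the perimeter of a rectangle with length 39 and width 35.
Perimeter = 2 * (length + width)
Perimeter = 2 * (39 + 35)
Perimeter = 2 * 74
Perimeter = 148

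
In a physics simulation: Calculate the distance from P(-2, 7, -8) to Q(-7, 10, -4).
d = √[(-5)² + (3)² + (4)²] = √50 = 7.071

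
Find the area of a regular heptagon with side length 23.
For a regular 7-gon with side length s = 23:
Apothem a = s / (2*tan(pi/7)) = 23 / (2*tan(pi/7)) ≈ 23.88
Perimeter P = 7 * 23 = 161
Area = (1/2) * P * a = (1/2) * 161 * 23.88 = 1922.34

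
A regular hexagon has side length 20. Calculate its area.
For a regular 6-gon with side length s = 20:
Apothem a = s / (2*tan(pi/6)) = 20 / (2*tan(pi/6)) ≈ 17.3205
Perimeter P = 6 * 20 = 120
Area = (1/2) * P * a = (1/2) * 120 * 17.3205 = 1039.23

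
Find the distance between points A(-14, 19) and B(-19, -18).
Using the distance formula: d = sqrt((x₂-x₁)² + (y₂-y₁)²)
dx = (-19) - (-14) = -5
dy = (-18) - 19 = -37
d = sqrt((-5)² + (-37)²) = sqrt(25 + 1369) = sqrt(1394) = 37.34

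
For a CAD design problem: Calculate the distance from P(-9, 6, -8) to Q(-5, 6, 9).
d = √[(4)² + (0)² + (17)²] = √305 = 17.46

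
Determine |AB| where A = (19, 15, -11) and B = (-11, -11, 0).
d = √[(-30)² + (-26)² + (11)²] = √1697 = 41.19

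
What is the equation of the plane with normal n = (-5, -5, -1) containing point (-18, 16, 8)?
d = n·P = (-5)(-18) + (-5)(16) + (-1)(8) = 2
Plane: -5x - 5y - z = 2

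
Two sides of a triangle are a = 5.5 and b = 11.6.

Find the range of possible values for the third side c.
By the triangle inequality: |a - b| < c < a + b
|5.5 - 11.6| < c < 5.5 + 11.6
6.1 < c < 17.1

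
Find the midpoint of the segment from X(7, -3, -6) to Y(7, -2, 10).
Midpoint = ((7+7)/2, (-3-2)/2, (-6+10)/2) = (7, -2.5, 2)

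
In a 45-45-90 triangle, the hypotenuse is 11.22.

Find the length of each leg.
In a 45-45-90 triangle, hypotenuse = leg·√2  →  leg = hypotenuse/√2
leg = 11.22/√2 = 7.934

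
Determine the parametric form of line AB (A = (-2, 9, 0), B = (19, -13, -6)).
Direction vector d = B - A = (21, -22, -6)
x = -2 + 21t, y = 9 - 22t, z = 0 - 6t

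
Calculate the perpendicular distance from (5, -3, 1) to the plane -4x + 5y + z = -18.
d = |(-4)(5) + 5(-3) + 1(1) - (-18)| / √((-4)² + 5² + 1²) = 16/√42 = 2.469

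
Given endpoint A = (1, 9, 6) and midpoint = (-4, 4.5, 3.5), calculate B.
B = (2×(-4) - 1, 2×4.5 - 9, 2×3.5 - 6) = (-9, 0, 1)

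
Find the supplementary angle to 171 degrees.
Supplementary angles sum to 180 degrees.
Other angle = 180 - 171
Other angle = 9 degrees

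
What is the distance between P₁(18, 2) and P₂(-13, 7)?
Using the distance formula: d = sqrt((x₂-x₁)² + (y₂-y₁)²)
dx = (-13) - 18 = -31
dy = 7 - 2 = 5
d = sqrt((-31)² + 5²) = sqrt(961 + 25) = sqrt(986) = 31.40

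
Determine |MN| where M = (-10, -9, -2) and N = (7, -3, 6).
d = √[(17)² + (6)² + (8)²] = √389 = 19.72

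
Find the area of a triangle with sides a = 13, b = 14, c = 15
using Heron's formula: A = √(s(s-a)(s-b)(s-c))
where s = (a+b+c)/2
s = (13+14+15)/2 = 21
A = √(21·8·7·6) = √7056 = 84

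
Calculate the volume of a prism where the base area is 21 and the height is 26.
Volume = base area * height
Volume = 21 * 26
Volume = 546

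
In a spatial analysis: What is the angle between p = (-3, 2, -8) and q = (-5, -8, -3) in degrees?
p·q = 23, |p|² = 77, |q|² = 98
cos θ = 23/√7546 ≈ 0.2648
θ ≈ 74.65°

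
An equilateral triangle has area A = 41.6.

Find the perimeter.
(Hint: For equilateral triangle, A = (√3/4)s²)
A = (√3/4)s²  →  s² = 4A/√3 = 4·41.6/√3 = 96.0711
s = 9.80159
Perimeter = 3s = 29.4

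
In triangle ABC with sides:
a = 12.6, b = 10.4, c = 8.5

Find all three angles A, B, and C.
By the law of cosines:
cos(A) = (b² + c² - a²)/(2bc) = 0.122455  →  A = 82.97°
cos(B) = (a² + c² - b²)/(2ac) = 0.573529  →  B = 55°
cos(C) = (a² + b² - c²)/(2ab) = 0.742788  →  C = 42.03°
Check: A + B + C = 180.0° ✓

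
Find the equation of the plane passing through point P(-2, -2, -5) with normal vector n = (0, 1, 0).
d = n·P = (0)(-2) + (1)(-2) + (0)(-5) = -2
Plane: y = -2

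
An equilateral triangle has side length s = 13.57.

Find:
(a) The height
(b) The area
(a) Height h = s·√3/2 = 13.57·√3/2 = 11.75
(b) Area = (√3/4)·s² = (√3/4)·13.57² = (√3/4)·184.145 = 79.74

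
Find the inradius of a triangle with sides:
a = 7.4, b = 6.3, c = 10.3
s = (a+b+c)/2 = (7.4+6.3+10.3)/2 = 12
Area = √(s(s-a)(s-b)(s-c)) = √(12·4.6·5.7·1.7) = 23.1276
r = Area/s = 23.1276/12 = 1.927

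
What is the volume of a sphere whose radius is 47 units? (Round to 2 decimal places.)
Volume = (4/3) * pi * r³
Volume = (4/3) * pi * 47³
Volume = (4/3) * pi * 103823
Volume = 434892.77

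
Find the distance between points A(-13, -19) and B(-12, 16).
Using the distance formula: d = sqrt((x₂-x₁)² + (y₂-y₁)²)
dx = (-12) - (-13) = 1
dy = 16 - (-19) = 35
d = sqrt(1² + 35²) = sqrt(1 + 1225) = sqrt(1226) = 35.01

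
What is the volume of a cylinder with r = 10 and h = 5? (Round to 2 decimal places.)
Volume = pi * r² * h
Volume = pi * 10² * 5
Volume = pi * 100 * 5
Volume = pi * 500
Volume = 1570.80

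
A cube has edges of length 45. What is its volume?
Volume = s³
Volume = 45³
Volume = 91125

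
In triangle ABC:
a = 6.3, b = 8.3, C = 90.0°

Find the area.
Using A = ½ab·sin(C):
A = ½·6.3·8.3·sin(90.0°) = ½·52.29·1.000000 = 26.15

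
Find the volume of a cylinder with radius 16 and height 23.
Volume = pi * r² * h
Volume = pi * 16² * 23
Volume = pi * 256 * 23
Volume = pi * 5888
Volume = 18497.70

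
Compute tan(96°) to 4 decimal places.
tan(96 degrees) = -9.5144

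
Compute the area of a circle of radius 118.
Area = pi * r²
Area = pi * 118²
Area = pi * 13924
Area = 43743.54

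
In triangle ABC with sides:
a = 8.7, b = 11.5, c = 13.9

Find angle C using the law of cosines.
cos(C) = (a² + b² - c²)/(2ab)
cos(C) = (8.7² + 11.5² - 13.9²)/(2·8.7·11.5) = 14.73/200.1 = 0.073613
C = arccos(0.073613) = 85.78°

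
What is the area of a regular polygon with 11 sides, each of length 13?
For a regular 11-gon with side length s = 13:
Apothem a = s / (2*tan(pi/11)) = 13 / (2*tan(pi/11)) ≈ 22.13697
Perimeter P = 11 * 13 = 143
Area = (1/2) * P * a = (1/2) * 143 * 22.13697 = 1582.79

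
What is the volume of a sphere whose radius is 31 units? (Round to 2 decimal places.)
Volume = (4/3) * pi * r³
Volume = (4/3) * pi * 31³
Volume = (4/3) * pi * 29791
Volume = 124788.25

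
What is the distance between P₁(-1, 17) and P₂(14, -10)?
Using the distance formula: d = sqrt((x₂-x₁)² + (y₂-y₁)²)
dx = 14 - (-1) = 15
dy = (-10) - 17 = -27
d = sqrt(15² + (-27)²) = sqrt(225 + 729) = sqrt(954) = 30.89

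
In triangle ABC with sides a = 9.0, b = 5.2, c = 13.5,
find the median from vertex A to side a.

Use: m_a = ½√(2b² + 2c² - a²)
m_a = ½√(2·5.2² + 2·13.5² - 9.0²)
m_a = ½√(54.08 + 364.5 - 81) = ½√337.58 = 9.187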